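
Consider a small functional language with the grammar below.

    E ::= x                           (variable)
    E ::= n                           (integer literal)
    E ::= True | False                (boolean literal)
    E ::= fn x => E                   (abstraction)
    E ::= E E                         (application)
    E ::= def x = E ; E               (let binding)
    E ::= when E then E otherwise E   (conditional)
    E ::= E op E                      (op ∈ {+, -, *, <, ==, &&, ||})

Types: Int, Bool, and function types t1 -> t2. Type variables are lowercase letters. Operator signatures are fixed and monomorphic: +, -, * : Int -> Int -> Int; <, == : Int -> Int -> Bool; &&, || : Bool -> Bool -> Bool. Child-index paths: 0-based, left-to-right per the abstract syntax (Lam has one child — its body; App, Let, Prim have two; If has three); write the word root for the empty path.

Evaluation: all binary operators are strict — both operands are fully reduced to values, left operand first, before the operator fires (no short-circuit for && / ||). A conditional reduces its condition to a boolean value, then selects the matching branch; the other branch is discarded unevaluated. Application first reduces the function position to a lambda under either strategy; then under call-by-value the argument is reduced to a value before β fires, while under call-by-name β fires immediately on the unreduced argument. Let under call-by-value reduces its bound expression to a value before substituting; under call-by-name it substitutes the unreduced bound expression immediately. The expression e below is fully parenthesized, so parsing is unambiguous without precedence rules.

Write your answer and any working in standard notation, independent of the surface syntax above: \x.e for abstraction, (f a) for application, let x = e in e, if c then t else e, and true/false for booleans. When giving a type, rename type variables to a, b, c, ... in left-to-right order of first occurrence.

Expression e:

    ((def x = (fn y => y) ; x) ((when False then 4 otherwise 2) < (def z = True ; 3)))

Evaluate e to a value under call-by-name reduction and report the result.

Answer: true

Derivation:
step 0: ((let x = (\y.y) in x) ((if false then 4 else 2) < (let z = true in 3)))
step 1: [let@0] ((\y.y) ((if false then 4 else 2) < (let z = true in 3)))
step 2: [beta@root] ((if false then 4 else 2) < (let z = true in 3))
step 3: [if@0] (2 < (let z = true in 3))
step 4: [let@1] (2 < 3)
step 5: [delta@root] true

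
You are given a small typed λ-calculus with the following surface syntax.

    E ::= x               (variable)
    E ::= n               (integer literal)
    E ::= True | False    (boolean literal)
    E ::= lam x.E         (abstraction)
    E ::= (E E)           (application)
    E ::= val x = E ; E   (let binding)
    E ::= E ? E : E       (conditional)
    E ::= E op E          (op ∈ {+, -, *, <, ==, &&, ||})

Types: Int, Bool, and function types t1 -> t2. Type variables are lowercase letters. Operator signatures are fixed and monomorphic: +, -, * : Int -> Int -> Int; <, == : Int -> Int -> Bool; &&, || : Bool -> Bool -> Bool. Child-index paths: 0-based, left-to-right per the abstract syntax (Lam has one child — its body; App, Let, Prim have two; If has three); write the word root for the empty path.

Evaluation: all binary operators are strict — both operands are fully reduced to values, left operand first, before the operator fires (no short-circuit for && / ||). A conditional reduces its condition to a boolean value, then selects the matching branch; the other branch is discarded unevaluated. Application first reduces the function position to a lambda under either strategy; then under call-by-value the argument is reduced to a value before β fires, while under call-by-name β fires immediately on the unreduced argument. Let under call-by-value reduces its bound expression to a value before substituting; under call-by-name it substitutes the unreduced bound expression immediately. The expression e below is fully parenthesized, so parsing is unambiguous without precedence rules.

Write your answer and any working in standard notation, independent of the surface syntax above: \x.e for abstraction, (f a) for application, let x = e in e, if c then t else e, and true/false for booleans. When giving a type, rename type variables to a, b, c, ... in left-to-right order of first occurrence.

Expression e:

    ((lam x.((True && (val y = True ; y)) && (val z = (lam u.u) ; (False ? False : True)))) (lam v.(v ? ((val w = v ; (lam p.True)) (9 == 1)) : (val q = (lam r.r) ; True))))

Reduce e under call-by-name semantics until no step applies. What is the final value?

Answer: true

Derivation:
step 0: ((\x.((true && (let y = true in y)) && (let z = (\u.u) in (if false then false else true)))) (\v.(if v then ((let w = v in (\p.true)) (9 == 1)) else (let q = (\r.r) in true))))
step 1: [beta@root] ((true && (let y = true in y)) && (let z = (\u.u) in (if false then false else true)))
step 2: [let@0.1] ((true && true) && (let z = (\u.u) in (if false then false else true)))
step 3: [delta@0] (true && (let z = (\u.u) in (if false then false else true)))
step 4: [let@1] (true && (if false then false else true))
step 5: [if@1] (true && true)
step 6: [delta@root] true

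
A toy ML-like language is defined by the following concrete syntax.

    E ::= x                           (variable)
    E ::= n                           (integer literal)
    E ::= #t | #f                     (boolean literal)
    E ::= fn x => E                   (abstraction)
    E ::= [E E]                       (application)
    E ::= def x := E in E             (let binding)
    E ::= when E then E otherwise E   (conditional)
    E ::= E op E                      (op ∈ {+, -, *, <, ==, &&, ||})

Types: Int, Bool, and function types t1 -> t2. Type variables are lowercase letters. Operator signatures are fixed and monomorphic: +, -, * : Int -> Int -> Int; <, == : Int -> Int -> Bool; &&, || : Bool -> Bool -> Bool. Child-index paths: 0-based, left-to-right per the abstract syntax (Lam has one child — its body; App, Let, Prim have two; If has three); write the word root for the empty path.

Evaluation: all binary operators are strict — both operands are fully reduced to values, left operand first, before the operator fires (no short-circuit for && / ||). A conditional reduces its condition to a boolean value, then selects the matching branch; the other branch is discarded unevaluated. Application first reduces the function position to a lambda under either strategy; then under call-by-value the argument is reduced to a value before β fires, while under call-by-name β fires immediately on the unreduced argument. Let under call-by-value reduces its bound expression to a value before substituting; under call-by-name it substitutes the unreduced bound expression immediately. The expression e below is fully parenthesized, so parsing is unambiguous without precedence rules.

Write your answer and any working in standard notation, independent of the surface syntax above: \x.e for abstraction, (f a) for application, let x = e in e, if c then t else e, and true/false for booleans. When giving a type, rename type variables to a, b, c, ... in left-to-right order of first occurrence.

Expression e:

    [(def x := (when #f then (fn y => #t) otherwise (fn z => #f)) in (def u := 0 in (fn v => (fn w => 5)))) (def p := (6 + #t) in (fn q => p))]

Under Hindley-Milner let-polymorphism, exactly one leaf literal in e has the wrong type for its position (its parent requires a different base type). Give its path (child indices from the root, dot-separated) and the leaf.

Answer: 1.0.1 : true

Working:
  unify Bool ~ Bool
\y._ : a -> Bool
\z._ : b -> Bool
  unify a -> Bool ~ b -> Bool
  unify a ~ b
  unify Bool ~ Bool
let x : forall. b -> Bool
let u : Int
\w._ : d -> Int
\v._ : c -> d -> Int
  unify Int ~ Int
  unify Bool ~ Int
  FAIL: mismatch Bool ~ Int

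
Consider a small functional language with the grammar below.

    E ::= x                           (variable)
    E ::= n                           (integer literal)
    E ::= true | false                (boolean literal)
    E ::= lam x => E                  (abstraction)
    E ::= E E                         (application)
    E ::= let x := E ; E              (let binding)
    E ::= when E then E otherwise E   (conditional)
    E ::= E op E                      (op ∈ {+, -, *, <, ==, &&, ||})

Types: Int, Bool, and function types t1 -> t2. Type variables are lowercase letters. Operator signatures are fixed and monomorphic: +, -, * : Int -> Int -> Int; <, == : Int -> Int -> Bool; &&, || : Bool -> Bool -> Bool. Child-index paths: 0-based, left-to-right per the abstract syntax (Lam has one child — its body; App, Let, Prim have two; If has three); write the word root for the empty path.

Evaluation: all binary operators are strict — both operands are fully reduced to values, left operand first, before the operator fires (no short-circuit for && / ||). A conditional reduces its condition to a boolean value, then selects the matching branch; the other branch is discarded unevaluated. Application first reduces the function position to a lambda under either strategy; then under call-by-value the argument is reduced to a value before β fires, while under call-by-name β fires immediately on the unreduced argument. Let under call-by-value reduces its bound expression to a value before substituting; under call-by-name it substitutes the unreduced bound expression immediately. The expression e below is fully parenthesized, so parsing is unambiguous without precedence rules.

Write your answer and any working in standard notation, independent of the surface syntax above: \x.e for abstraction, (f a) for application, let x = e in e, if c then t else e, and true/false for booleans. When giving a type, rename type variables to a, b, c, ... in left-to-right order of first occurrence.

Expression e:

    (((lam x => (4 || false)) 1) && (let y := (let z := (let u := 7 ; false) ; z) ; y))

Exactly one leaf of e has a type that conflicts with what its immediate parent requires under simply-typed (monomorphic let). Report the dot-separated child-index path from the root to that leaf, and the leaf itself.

Answer: 0.0.0.0 : 4

Working:
  unify Int ~ Bool
  FAIL: mismatch Int ~ Bool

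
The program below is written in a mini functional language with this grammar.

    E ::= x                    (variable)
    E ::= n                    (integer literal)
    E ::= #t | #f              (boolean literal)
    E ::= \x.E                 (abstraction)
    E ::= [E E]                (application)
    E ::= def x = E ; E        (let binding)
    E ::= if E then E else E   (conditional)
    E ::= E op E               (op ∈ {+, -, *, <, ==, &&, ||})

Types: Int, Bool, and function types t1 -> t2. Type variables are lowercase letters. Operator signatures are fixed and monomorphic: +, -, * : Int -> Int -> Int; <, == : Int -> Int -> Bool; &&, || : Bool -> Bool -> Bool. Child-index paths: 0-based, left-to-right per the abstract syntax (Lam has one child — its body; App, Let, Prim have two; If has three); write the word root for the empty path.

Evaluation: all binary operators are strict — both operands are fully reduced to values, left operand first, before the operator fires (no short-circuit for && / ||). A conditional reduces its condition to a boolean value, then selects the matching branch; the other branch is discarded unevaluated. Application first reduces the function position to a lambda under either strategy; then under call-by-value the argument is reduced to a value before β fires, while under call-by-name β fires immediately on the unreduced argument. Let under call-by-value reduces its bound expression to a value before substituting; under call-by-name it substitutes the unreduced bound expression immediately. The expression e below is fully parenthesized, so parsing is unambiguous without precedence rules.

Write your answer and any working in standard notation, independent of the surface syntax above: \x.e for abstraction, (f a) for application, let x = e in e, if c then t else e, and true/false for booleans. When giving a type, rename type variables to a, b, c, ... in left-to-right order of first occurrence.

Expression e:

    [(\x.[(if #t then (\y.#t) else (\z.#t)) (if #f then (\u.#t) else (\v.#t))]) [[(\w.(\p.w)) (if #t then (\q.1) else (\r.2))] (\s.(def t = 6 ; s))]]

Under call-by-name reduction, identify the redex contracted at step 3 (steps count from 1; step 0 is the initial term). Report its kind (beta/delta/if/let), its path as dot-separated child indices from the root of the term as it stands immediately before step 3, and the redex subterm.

Working:
step 0: ((\x.((if true then (\y.true) else (\z.true)) (if false then (\u.true) else (\v.true)))) (((\w.(\p.w)) (if true then (\q.1) else (\r.2))) (\s.(let t = 6 in s))))
step 1: [beta@root] ((if true then (\y.true) else (\z.true)) (if false then (\u.true) else (\v.true)))
step 2: [if@0] ((\y.true) (if false then (\u.true) else (\v.true)))
step 3: [beta@root] true

Answer: beta at root : ((\y.true) (if false then (\u.true) else (\v.true)))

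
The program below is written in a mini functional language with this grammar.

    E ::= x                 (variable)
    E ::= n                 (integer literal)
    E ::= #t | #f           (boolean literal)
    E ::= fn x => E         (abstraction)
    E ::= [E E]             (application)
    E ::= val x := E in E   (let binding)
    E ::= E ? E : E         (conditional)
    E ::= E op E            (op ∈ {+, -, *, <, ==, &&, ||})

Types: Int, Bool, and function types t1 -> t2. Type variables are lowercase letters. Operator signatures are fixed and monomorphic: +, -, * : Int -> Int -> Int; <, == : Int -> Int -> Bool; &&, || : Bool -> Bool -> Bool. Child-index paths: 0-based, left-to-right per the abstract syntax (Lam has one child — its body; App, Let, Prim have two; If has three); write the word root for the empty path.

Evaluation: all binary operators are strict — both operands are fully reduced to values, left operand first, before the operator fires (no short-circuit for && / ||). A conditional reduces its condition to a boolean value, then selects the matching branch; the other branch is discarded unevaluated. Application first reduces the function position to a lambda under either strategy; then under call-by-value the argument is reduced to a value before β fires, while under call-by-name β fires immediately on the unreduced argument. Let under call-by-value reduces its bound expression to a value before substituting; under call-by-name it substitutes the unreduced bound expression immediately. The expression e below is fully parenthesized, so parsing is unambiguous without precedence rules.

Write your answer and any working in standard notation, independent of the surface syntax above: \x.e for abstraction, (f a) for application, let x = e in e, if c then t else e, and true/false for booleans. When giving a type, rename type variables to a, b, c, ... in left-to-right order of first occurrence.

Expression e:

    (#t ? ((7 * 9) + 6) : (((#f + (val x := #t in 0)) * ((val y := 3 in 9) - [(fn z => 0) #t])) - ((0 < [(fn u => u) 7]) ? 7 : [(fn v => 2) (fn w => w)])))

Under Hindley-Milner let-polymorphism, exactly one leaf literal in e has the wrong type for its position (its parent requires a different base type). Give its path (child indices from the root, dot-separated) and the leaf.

Trace:
  unify Bool ~ Bool
  unify Int ~ Int
  unify Int ~ Int
  unify Int ~ Int
  unify Int ~ Int
  unify Bool ~ Int
  FAIL: mismatch Bool ~ Int

Answer: 2.0.0.0 : false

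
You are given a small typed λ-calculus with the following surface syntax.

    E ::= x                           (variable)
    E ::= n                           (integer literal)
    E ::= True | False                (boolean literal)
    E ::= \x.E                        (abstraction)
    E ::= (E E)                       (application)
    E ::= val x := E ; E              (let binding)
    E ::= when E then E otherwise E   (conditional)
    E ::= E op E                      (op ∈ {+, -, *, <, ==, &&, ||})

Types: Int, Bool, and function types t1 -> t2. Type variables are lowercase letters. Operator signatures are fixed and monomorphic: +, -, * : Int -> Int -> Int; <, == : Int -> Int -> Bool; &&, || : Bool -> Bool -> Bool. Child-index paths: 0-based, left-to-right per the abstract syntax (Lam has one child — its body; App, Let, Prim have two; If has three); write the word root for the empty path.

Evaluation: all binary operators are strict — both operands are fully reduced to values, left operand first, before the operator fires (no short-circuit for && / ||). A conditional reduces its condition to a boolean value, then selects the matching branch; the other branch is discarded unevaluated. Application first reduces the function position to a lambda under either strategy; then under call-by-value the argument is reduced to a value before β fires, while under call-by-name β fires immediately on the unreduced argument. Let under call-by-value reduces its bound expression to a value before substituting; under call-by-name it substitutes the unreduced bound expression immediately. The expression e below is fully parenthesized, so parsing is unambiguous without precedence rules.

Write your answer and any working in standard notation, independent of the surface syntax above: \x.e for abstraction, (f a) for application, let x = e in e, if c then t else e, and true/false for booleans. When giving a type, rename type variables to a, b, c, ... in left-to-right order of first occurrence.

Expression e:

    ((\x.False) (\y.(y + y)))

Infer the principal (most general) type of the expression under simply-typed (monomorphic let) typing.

Answer: Bool

Working:
\x._ : a -> Bool
y : b
  unify b ~ Int
y : Int
  unify Int ~ Int
\y._ : Int -> Int
  unify a -> Bool ~ (Int -> Int) -> c
  unify a ~ Int -> Int
  unify Bool ~ c
_ _ : Bool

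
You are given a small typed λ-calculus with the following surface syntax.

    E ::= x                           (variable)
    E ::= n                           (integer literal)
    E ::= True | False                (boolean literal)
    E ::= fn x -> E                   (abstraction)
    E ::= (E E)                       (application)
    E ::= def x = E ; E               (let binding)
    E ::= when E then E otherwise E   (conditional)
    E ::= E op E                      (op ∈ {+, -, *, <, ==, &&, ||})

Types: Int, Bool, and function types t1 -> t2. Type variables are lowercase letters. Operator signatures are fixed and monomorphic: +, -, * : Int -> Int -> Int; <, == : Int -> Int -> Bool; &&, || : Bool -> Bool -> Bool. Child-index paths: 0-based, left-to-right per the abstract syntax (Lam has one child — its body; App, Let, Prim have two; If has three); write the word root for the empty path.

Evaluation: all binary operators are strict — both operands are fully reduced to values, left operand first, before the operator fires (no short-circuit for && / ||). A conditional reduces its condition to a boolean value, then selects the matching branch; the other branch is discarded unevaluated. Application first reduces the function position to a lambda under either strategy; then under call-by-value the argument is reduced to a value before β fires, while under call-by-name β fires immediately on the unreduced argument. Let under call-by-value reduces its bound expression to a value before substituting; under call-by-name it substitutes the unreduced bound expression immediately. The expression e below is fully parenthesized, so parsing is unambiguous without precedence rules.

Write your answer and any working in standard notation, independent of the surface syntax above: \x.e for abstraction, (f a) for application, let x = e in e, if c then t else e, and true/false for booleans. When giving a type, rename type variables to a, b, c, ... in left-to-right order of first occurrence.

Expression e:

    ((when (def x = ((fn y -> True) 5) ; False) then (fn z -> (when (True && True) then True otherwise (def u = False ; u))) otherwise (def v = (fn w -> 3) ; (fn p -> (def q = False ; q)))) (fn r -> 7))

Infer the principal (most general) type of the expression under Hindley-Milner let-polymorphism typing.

Trace:
\y._ : a -> Bool
  unify a -> Bool ~ Int -> b
  unify a ~ Int
  unify Bool ~ b
_ _ : Bool
let x : Bool
  unify Bool ~ Bool
  unify Bool ~ Bool
  unify Bool ~ Bool
  unify Bool ~ Bool
let u : Bool
u : Bool
  unify Bool ~ Bool
\z._ : c -> Bool
\w._ : d -> Int
let v : forall. d -> Int
let q : Bool
q : Bool
\p._ : e -> Bool
  unify c -> Bool ~ e -> Bool
  unify c ~ e
  unify Bool ~ Bool
\r._ : f -> Int
  unify e -> Bool ~ (f -> Int) -> g
  unify e ~ f -> Int
  unify Bool ~ g
_ _ : Bool

Answer: Bool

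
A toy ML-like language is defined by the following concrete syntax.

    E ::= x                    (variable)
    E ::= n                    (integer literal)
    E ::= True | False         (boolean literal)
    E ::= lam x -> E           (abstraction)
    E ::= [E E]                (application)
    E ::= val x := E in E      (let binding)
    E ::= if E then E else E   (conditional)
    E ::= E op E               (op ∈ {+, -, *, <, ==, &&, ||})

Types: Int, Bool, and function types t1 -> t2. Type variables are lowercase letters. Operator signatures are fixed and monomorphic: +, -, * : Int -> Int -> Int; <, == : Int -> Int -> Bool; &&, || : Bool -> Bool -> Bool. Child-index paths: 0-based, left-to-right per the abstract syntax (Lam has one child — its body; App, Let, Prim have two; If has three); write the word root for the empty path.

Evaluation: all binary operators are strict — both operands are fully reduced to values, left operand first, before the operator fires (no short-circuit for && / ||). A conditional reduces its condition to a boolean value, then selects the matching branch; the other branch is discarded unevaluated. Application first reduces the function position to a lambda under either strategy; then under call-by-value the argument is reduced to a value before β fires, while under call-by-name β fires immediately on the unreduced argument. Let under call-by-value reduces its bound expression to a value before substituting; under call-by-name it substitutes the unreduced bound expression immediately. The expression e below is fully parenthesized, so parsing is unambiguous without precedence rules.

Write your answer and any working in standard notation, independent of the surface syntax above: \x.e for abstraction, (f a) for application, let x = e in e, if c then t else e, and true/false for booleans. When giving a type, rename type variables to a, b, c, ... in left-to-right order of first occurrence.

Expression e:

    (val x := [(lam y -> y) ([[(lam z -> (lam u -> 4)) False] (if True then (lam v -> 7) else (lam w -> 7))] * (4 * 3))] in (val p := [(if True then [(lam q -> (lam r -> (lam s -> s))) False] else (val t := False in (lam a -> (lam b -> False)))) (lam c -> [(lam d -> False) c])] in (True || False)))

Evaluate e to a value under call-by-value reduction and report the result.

Answer: true

Trace:
step 0: (let x = ((\y.y) ((((\z.(\u.4)) false) (if true then (\v.7) else (\w.7))) * (4 * 3))) in (let p = ((if true then ((\q.(\r.(\s.s))) false) else (let t = false in (\a.(\b.false)))) (\c.((\d.false) c))) in (true || false)))
step 1: [beta@0.1.0.0] (let x = ((\y.y) (((\u.4) (if true then (\v.7) else (\w.7))) * (4 * 3))) in (let p = ((if true then ((\q.(\r.(\s.s))) false) else (let t = false in (\a.(\b.false)))) (\c.((\d.false) c))) in (true || false)))
step 2: [if@0.1.0.1] (let x = ((\y.y) (((\u.4) (\v.7)) * (4 * 3))) in (let p = ((if true then ((\q.(\r.(\s.s))) false) else (let t = false in (\a.(\b.false)))) (\c.((\d.false) c))) in (true || false)))
step 3: [beta@0.1.0] (let x = ((\y.y) (4 * (4 * 3))) in (let p = ((if true then ((\q.(\r.(\s.s))) false) else (let t = false in (\a.(\b.false)))) (\c.((\d.false) c))) in (true || false)))
step 4: [delta@0.1.1] (let x = ((\y.y) (4 * 12)) in (let p = ((if true then ((\q.(\r.(\s.s))) false) else (let t = false in (\a.(\b.false)))) (\c.((\d.false) c))) in (true || false)))
step 5: [delta@0.1] (let x = ((\y.y) 48) in (let p = ((if true then ((\q.(\r.(\s.s))) false) else (let t = false in (\a.(\b.false)))) (\c.((\d.false) c))) in (true || false)))
step 6: [beta@0] (let x = 48 in (let p = ((if true then ((\q.(\r.(\s.s))) false) else (let t = false in (\a.(\b.false)))) (\c.((\d.false) c))) in (true || false)))
step 7: [let@root] (let p = ((if true then ((\q.(\r.(\s.s))) false) else (let t = false in (\a.(\b.false)))) (\c.((\d.false) c))) in (true || false))
step 8: [if@0.0] (let p = (((\q.(\r.(\s.s))) false) (\c.((\d.false) c))) in (true || false))
step 9: [beta@0.0] (let p = ((\r.(\s.s)) (\c.((\d.false) c))) in (true || false))
step 10: [beta@0] (let p = (\s.s) in (true || false))
step 11: [let@root] (true || false)
step 12: [delta@root] true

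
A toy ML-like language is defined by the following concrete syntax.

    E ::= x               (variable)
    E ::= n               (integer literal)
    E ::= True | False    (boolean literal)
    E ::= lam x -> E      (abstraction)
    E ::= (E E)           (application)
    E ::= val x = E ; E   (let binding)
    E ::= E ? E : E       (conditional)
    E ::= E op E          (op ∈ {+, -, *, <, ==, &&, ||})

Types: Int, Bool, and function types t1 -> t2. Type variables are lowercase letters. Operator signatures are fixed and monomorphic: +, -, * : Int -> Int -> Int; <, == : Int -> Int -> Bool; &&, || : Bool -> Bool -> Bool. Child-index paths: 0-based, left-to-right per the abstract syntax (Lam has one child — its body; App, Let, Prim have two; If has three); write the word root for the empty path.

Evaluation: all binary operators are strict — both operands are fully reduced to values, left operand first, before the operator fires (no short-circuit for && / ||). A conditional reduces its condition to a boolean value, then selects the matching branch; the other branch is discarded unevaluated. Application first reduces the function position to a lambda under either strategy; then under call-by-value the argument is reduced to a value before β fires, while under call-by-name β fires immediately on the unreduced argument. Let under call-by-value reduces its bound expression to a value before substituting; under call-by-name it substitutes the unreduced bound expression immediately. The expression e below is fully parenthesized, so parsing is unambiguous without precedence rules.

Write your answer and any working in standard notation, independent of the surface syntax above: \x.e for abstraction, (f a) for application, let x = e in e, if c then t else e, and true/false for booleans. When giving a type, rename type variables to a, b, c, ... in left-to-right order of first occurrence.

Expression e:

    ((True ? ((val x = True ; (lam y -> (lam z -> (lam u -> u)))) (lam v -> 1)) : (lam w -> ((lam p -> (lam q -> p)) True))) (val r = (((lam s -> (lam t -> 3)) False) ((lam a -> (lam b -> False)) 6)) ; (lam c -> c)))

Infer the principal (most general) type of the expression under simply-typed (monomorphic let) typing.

Answer: Bool -> Bool

Derivation:
  unify Bool ~ Bool
let x : Bool
u : c
\u._ : c -> c
\z._ : b -> c -> c
\y._ : a -> b -> c -> c
\v._ : d -> Int
  unify a -> b -> c -> c ~ (d -> Int) -> e
  unify a ~ d -> Int
  unify b -> c -> c ~ e
_ _ : b -> c -> c
p : g
\q._ : h -> g
\p._ : g -> h -> g
  unify g -> h -> g ~ Bool -> i
  unify g ~ Bool
  unify h -> Bool ~ i
_ _ : h -> Bool
\w._ : f -> h -> Bool
  unify b -> c -> c ~ f -> h -> Bool
  unify b ~ f
  unify c -> c ~ h -> Bool
  unify c ~ h
  unify h ~ Bool
\t._ : k -> Int
\s._ : j -> k -> Int
  unify j -> k -> Int ~ Bool -> l
  unify j ~ Bool
  unify k -> Int ~ l
_ _ : k -> Int
\b._ : n -> Bool
\a._ : m -> n -> Bool
  unify m -> n -> Bool ~ Int -> o
  unify m ~ Int
  unify n -> Bool ~ o
_ _ : n -> Bool
  unify k -> Int ~ (n -> Bool) -> p
  unify k ~ n -> Bool
  unify Int ~ p
_ _ : Int
let r : Int
c : q
\c._ : q -> q
  unify f -> Bool -> Bool ~ (q -> q) -> r
  unify f ~ q -> q
  unify Bool -> Bool ~ r
_ _ : Bool -> Bool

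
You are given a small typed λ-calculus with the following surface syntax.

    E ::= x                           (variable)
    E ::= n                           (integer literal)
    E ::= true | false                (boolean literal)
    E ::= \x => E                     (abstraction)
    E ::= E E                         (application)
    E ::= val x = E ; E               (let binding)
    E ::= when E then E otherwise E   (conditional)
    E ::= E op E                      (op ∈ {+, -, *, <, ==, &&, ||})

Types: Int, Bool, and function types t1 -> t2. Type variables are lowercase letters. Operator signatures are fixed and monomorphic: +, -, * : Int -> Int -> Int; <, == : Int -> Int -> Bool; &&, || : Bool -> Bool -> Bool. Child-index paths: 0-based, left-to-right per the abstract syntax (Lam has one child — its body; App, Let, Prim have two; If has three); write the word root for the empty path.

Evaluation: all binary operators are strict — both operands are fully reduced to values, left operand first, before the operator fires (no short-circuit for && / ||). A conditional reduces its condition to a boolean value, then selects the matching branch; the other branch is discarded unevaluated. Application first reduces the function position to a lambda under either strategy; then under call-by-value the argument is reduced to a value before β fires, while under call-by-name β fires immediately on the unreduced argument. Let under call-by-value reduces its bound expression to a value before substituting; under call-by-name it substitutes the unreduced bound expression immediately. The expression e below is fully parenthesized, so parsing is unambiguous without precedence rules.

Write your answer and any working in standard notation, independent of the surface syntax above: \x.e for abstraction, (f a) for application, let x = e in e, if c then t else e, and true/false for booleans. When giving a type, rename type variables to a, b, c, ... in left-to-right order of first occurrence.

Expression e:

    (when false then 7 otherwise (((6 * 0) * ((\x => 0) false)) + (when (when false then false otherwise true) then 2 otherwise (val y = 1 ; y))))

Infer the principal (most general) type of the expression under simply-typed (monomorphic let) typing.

Answer: Int

Derivation:
  unify Bool ~ Bool
  unify Int ~ Int
  unify Int ~ Int
  unify Int ~ Int
\x._ : a -> Int
  unify a -> Int ~ Bool -> b
  unify a ~ Bool
  unify Int ~ b
_ _ : Int
  unify Int ~ Int
  unify Int ~ Int
  unify Bool ~ Bool
  unify Bool ~ Bool
  unify Bool ~ Bool
let y : Int
y : Int
  unify Int ~ Int
  unify Int ~ Int
  unify Int ~ Int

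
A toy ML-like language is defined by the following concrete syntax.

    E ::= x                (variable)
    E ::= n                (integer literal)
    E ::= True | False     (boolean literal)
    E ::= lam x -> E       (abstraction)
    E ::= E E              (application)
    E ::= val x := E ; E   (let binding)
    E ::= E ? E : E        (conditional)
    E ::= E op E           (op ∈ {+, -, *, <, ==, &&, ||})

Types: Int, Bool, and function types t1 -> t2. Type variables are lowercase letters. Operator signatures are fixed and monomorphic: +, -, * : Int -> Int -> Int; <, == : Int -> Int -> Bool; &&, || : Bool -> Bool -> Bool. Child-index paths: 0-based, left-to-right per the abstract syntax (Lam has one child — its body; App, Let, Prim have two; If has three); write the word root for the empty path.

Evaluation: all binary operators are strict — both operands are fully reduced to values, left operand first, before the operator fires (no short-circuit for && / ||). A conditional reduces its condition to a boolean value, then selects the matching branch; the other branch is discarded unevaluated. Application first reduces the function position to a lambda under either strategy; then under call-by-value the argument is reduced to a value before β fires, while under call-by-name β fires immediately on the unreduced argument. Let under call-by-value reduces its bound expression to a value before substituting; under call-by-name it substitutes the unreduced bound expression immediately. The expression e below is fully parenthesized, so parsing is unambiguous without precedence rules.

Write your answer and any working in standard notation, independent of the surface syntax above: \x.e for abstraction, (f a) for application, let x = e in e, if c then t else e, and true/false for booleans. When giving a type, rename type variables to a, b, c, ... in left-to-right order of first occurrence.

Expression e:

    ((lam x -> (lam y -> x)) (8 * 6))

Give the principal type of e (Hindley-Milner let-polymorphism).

Answer: a -> Int

Derivation:
x : a
\y._ : b -> a
\x._ : a -> b -> a
  unify Int ~ Int
  unify Int ~ Int
  unify a -> b -> a ~ Int -> c
  unify a ~ Int
  unify b -> Int ~ c
_ _ : b -> Int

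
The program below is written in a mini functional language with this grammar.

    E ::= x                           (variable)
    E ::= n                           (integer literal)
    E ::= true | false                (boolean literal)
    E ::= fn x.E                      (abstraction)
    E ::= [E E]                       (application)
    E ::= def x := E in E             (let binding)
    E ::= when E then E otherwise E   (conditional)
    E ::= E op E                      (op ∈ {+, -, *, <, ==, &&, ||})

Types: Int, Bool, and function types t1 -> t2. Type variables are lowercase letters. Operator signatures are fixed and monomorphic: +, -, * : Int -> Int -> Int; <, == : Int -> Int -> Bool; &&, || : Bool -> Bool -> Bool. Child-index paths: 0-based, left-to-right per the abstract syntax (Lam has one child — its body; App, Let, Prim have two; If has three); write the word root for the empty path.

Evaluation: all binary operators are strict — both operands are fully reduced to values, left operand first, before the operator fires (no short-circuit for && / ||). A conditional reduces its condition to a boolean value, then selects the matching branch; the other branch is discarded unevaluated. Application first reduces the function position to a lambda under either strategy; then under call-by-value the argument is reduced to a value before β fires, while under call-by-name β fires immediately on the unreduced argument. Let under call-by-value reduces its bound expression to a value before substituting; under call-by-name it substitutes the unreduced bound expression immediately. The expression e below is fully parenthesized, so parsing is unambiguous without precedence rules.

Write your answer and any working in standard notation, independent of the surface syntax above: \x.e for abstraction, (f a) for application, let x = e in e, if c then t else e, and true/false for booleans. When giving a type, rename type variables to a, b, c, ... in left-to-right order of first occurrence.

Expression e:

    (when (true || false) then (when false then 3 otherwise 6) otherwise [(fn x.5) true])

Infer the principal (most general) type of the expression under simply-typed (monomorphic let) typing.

Working:
  unify Bool ~ Bool
  unify Bool ~ Bool
  unify Bool ~ Bool
  unify Bool ~ Bool
  unify Int ~ Int
\x._ : a -> Int
  unify a -> Int ~ Bool -> b
  unify a ~ Bool
  unify Int ~ b
_ _ : Int
  unify Int ~ Int

Answer: Int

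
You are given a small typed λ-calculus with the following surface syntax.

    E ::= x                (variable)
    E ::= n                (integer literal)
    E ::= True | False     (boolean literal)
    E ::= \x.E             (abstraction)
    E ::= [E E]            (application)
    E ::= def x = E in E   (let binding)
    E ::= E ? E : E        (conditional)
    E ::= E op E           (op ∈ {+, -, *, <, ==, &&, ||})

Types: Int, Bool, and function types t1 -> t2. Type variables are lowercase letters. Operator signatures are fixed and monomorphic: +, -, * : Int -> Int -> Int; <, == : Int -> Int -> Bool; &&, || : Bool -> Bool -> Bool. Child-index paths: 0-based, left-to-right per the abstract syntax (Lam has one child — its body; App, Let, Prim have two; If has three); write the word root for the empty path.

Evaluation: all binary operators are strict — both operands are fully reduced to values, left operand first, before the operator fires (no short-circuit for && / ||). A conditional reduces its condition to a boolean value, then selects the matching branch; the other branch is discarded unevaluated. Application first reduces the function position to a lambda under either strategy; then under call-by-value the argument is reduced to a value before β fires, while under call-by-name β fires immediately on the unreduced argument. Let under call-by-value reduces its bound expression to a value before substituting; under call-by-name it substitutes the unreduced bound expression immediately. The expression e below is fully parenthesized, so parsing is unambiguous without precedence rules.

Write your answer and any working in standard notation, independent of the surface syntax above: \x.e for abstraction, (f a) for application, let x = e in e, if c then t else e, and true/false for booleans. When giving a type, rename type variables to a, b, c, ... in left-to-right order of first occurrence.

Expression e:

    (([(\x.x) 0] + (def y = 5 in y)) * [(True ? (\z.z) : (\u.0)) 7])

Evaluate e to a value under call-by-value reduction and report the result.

Trace:
step 0: ((((\x.x) 0) + (let y = 5 in y)) * ((if true then (\z.z) else (\u.0)) 7))
step 1: [beta@0.0] ((0 + (let y = 5 in y)) * ((if true then (\z.z) else (\u.0)) 7))
step 2: [let@0.1] ((0 + 5) * ((if true then (\z.z) else (\u.0)) 7))
step 3: [delta@0] (5 * ((if true then (\z.z) else (\u.0)) 7))
step 4: [if@1.0] (5 * ((\z.z) 7))
step 5: [beta@1] (5 * 7)
step 6: [delta@root] 35

Answer: 35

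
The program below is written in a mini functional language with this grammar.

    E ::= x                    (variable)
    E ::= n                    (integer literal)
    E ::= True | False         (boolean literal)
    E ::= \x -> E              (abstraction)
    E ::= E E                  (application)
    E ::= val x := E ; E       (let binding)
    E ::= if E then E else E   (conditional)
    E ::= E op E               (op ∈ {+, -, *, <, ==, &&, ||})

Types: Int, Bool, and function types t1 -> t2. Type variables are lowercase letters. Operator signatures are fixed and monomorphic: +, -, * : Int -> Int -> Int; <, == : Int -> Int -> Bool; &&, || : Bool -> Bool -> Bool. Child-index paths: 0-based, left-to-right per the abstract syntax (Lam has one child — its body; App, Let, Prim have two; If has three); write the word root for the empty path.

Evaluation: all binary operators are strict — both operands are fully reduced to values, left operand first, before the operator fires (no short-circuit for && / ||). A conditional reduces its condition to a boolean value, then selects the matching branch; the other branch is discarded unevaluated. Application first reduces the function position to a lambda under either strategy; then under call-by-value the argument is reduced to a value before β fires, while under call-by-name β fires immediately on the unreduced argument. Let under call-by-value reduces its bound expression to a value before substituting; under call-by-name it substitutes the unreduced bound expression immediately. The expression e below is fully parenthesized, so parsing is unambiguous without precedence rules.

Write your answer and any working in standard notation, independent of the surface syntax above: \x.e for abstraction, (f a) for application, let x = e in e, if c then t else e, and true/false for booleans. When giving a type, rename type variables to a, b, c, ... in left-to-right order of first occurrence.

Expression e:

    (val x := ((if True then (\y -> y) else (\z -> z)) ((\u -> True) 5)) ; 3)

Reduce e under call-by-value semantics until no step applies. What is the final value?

Answer: 3

Working:
step 0: (let x = ((if true then (\y.y) else (\z.z)) ((\u.true) 5)) in 3)
step 1: [if@0.0] (let x = ((\y.y) ((\u.true) 5)) in 3)
step 2: [beta@0.1] (let x = ((\y.y) true) in 3)
step 3: [beta@0] (let x = true in 3)
step 4: [let@root] 3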